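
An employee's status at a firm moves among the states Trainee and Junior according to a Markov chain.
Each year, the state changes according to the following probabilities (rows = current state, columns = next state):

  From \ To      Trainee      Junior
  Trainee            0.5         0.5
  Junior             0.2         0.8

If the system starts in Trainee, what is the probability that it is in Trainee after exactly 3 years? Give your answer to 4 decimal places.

0.3050

Propagate the distribution vector 3 years from Trainee.
After 0 years: (1.0000, 0.0000)
After 1 year: (0.5000, 0.5000)
After 2 years: (0.3500, 0.6500)
After 3 years: (0.3050, 0.6950)
P(in Trainee after 3 years) = 0.3050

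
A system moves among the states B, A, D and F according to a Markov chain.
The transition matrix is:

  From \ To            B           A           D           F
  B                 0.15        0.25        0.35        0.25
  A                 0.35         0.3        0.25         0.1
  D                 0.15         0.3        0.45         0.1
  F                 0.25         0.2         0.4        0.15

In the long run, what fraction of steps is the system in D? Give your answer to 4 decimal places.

0.3661

Let the stationary distribution be π with π = πP and π_1 + π_2 + π_3 + π_4 = 1.
π_1 = 0.15·π_1 + 0.35·π_2 + 0.15·π_3 + 0.25·π_4
π_2 = 0.25·π_1 + 0.3·π_2 + 0.3·π_3 + 0.2·π_4
π_3 = 0.35·π_1 + 0.25·π_2 + 0.45·π_3 + 0.4·π_4
Solving with the normalization constraint gives π = (0.2190, 0.2751, 0.3661, 0.1398).
So the stationary probability of D is 0.3661.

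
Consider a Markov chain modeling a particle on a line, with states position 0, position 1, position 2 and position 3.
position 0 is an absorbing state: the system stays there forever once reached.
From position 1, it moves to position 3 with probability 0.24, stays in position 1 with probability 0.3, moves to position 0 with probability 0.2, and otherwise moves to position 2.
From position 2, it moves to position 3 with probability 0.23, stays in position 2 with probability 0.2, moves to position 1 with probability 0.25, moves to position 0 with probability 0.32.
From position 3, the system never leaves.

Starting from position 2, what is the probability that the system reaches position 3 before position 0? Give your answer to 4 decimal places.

Let h(s) be the probability of absorption at position 3 starting from transient state s. Then h(position 3) = 1 and h(position 0) = 0. By first-step analysis:
h(position 1) = 0.2·0 + 0.3·h(position 1) + 0.26·h(position 2) + 0.24·1
h(position 2) = 0.32·0 + 0.25·h(position 1) + 0.2·h(position 2) + 0.23·1
Solving: h(position 1) = 0.5087, h(position 2) = 0.4465.
Starting from position 2, the probability is 0.4465.

0.4465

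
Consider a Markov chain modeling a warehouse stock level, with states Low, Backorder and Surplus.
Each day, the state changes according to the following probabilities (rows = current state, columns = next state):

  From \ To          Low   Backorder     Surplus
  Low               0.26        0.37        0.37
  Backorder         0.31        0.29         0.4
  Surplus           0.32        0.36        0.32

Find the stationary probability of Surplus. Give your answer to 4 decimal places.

0.3621

Let the stationary distribution be π with π = πP and π_1 + π_2 + π_3 = 1.
π_1 = 0.26·π_1 + 0.31·π_2 + 0.32·π_3
π_2 = 0.37·π_1 + 0.29·π_2 + 0.36·π_3
Solving with the normalization constraint gives π = (0.2987, 0.3392, 0.3621).
So the stationary probability of Surplus is 0.3621.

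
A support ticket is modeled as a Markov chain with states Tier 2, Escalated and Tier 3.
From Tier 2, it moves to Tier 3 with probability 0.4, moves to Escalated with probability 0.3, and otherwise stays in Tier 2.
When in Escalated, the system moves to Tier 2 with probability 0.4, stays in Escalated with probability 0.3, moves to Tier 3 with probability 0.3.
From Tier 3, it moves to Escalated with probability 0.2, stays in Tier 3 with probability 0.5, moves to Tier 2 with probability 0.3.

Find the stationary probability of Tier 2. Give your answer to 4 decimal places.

0.3258

Let the stationary distribution be π with π = πP and π_1 + π_2 + π_3 = 1.
π_1 = 0.3·π_1 + 0.4·π_2 + 0.3·π_3
π_2 = 0.3·π_1 + 0.3·π_2 + 0.2·π_3
Solving with the normalization constraint gives π = (0.3258, 0.2584, 0.4157).
So the stationary probability of Tier 2 is 0.3258.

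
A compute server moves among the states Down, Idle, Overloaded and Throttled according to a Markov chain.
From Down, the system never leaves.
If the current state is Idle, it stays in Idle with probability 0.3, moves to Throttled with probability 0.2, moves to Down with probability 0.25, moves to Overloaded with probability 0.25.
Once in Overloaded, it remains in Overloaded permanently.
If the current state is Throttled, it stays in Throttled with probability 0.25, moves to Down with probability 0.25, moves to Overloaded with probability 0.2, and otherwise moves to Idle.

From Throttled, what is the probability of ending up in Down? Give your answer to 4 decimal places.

Let h(s) be the probability of absorption at Down starting from transient state s. Then h(Down) = 1 and h(Overloaded) = 0. By first-step analysis:
h(Idle) = 0.25·1 + 0.3·h(Idle) + 0.25·0 + 0.2·h(Throttled)
h(Throttled) = 0.25·1 + 0.3·h(Idle) + 0.2·0 + 0.25·h(Throttled)
Solving: h(Idle) = 0.5108, h(Throttled) = 0.5376.
Starting from Throttled, the probability is 0.5376.

0.5376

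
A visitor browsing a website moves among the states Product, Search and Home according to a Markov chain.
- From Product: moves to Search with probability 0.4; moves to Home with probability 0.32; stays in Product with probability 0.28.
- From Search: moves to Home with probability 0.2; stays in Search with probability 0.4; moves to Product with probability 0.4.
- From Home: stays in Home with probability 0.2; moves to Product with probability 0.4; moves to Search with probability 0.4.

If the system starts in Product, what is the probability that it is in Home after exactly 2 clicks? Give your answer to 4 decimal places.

Sum over the intermediate state after 1 click:
P = P(Product→Product)·P(Product→Home) + P(Product→Search)·P(Search→Home) + P(Product→Home)·P(Home→Home)
  = 0.28×0.32 + 0.4×0.2 + 0.32×0.2
  = 0.0896 + 0.0800 + 0.0640 = 0.2336

0.2336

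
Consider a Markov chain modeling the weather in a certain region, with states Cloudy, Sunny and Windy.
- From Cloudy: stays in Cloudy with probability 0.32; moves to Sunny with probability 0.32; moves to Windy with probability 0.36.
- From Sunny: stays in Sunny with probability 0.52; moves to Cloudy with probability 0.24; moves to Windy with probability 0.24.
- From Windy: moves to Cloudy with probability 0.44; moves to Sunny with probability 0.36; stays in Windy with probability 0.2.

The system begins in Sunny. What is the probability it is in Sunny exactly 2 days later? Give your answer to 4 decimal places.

Sum over the intermediate state after 1 day:
P = P(Sunny→Cloudy)·P(Cloudy→Sunny) + P(Sunny→Sunny)·P(Sunny→Sunny) + P(Sunny→Windy)·P(Windy→Sunny)
  = 0.24×0.32 + 0.52×0.52 + 0.24×0.36
  = 0.0768 + 0.2704 + 0.0864 = 0.4336

0.4336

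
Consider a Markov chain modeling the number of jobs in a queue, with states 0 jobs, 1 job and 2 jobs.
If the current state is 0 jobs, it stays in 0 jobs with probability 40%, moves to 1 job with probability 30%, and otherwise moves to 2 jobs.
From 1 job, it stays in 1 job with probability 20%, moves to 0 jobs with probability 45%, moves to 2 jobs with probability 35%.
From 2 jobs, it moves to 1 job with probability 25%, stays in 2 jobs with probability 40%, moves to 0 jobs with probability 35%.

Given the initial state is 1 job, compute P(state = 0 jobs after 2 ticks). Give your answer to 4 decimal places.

0.3925

Sum over the intermediate state after 1 tick:
P = P(1 job→0 jobs)·P(0 jobs→0 jobs) + P(1 job→1 job)·P(1 job→0 jobs) + P(1 job→2 jobs)·P(2 jobs→0 jobs)
  = 0.45×0.4 + 0.2×0.45 + 0.35×0.35
  = 0.1800 + 0.0900 + 0.1225 = 0.3925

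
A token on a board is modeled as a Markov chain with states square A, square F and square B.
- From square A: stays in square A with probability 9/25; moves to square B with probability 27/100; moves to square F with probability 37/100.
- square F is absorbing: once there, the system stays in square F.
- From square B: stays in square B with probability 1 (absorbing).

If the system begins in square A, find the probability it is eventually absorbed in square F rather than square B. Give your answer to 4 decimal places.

Let h(s) be the probability of absorption at square F starting from transient state s. Then h(square F) = 1 and h(square B) = 0. By first-step analysis:
h(square A) = 0.36·h(square A) + 0.37·1 + 0.27·0
Solving: h(square A) = 0.5781.
Starting from square A, the probability is 0.5781.

0.5781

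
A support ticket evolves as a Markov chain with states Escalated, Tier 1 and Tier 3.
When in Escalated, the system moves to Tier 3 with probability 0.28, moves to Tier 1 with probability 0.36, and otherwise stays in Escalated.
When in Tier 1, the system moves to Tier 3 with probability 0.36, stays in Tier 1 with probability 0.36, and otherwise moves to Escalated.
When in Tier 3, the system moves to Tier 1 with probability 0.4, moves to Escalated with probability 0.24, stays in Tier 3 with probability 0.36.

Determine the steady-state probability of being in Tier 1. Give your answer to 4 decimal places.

0.3735

Let the stationary distribution be π with π = πP and π_1 + π_2 + π_3 = 1.
π_1 = 0.36·π_1 + 0.28·π_2 + 0.24·π_3
π_2 = 0.36·π_1 + 0.36·π_2 + 0.4·π_3
Solving with the normalization constraint gives π = (0.2897, 0.3735, 0.3368).
So the stationary probability of Tier 1 is 0.3735.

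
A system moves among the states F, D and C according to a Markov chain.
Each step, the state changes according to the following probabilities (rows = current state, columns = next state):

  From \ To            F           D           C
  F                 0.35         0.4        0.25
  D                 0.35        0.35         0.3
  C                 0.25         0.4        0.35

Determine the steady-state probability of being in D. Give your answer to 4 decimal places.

Let the stationary distribution be π with π = πP and π_1 + π_2 + π_3 = 1.
π_1 = 0.35·π_1 + 0.35·π_2 + 0.25·π_3
π_2 = 0.4·π_1 + 0.35·π_2 + 0.4·π_3
Solving with the normalization constraint gives π = (0.3201, 0.3810, 0.2989).
So the stationary probability of D is 0.3810.

0.3810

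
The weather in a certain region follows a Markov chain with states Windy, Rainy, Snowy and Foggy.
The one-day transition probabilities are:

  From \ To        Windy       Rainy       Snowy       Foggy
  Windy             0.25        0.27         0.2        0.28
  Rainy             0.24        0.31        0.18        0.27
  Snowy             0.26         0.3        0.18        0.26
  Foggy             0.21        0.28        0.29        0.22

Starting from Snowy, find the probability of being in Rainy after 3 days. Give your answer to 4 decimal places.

0.2906

Propagate the distribution vector 3 days from Snowy.
After 0 days: (0.0000, 0.0000, 1.0000, 0.0000)
After 1 day: (0.2600, 0.3000, 0.1800, 0.2600)
After 2 days: (0.2384, 0.2900, 0.2138, 0.2578)
After 3 days: (0.2389, 0.2906, 0.2131, 0.2574)
P(in Rainy after 3 days) = 0.2906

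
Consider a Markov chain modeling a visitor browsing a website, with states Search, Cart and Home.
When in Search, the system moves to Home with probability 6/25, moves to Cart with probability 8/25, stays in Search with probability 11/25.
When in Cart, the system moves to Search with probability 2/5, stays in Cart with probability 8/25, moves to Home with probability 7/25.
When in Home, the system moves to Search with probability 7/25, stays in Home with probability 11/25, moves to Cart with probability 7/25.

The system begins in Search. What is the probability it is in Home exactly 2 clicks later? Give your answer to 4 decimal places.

Sum over the intermediate state after 1 click:
P = P(Search→Search)·P(Search→Home) + P(Search→Cart)·P(Cart→Home) + P(Search→Home)·P(Home→Home)
  = 0.44×0.24 + 0.32×0.28 + 0.24×0.44
  = 0.1056 + 0.0896 + 0.1056 = 0.3008

0.3008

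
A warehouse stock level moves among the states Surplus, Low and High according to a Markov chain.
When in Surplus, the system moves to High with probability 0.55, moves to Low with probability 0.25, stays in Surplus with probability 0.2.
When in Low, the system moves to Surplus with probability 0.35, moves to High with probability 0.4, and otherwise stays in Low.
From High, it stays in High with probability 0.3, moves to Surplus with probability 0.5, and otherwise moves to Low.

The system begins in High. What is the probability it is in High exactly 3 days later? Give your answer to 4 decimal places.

0.4035

Propagate the distribution vector 3 days from High.
After 0 days: (0.0000, 0.0000, 1.0000)
After 1 day: (0.5000, 0.2000, 0.3000)
After 2 days: (0.3200, 0.2350, 0.4450)
After 3 days: (0.3688, 0.2278, 0.4035)
P(in High after 3 days) = 0.4035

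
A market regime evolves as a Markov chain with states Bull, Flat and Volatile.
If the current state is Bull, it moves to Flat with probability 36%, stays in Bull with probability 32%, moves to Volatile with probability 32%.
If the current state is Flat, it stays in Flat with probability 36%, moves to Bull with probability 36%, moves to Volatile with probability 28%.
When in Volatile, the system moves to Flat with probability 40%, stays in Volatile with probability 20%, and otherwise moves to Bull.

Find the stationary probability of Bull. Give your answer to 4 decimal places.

Let the stationary distribution be π with π = πP and π_1 + π_2 + π_3 = 1.
π_1 = 0.32·π_1 + 0.36·π_2 + 0.4·π_3
π_2 = 0.36·π_1 + 0.36·π_2 + 0.4·π_3
Solving with the normalization constraint gives π = (0.3566, 0.3709, 0.2725).
So the stationary probability of Bull is 0.3566.

0.3566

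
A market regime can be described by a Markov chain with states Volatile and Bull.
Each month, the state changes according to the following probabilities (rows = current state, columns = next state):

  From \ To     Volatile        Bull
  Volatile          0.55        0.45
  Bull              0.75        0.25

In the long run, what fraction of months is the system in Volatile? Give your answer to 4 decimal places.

Let the stationary distribution be π with π = πP and π_1 + π_2 = 1.
π_1 = 0.55·π_1 + 0.75·π_2
Solving with the normalization constraint gives π = (0.6250, 0.3750).
So the stationary probability of Volatile is 0.6250.

0.6250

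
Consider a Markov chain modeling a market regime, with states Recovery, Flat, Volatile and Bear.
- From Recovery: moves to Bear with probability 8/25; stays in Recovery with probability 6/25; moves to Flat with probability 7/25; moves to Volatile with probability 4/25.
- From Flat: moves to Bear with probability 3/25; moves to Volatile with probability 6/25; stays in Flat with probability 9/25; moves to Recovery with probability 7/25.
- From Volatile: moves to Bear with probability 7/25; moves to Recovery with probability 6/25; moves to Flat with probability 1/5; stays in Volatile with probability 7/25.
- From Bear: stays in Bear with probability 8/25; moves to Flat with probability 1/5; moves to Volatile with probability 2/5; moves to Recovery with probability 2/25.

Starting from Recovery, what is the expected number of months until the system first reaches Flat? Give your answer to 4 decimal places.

4.2743

Let t(s) be the expected number of months to first reach Flat from state s, with t(Flat) = 0. Conditioning on the first month:
t(Recovery) = 1 + 0.24·t(Recovery) + 0.16·t(Volatile) + 0.32·t(Bear)
t(Volatile) = 1 + 0.24·t(Recovery) + 0.28·t(Volatile) + 0.28·t(Bear)
t(Bear) = 1 + 0.08·t(Recovery) + 0.4·t(Volatile) + 0.32·t(Bear)
Solving: t(Recovery) = 4.2743, t(Volatile) = 4.6433, t(Bear) = 4.7048.
Expected months from Recovery to Flat: 4.2743.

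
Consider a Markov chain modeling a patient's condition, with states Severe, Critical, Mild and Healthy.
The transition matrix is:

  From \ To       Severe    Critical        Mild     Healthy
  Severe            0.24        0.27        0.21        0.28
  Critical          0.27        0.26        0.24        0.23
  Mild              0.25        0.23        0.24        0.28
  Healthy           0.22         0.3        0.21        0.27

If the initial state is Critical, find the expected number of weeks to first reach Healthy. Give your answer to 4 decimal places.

3.9294

Let t(s) be the expected number of weeks to first reach Healthy from state s, with t(Healthy) = 0. Conditioning on the first week:
t(Severe) = 1 + 0.24·t(Severe) + 0.27·t(Critical) + 0.21·t(Mild)
t(Critical) = 1 + 0.27·t(Severe) + 0.26·t(Critical) + 0.24·t(Mild)
t(Mild) = 1 + 0.25·t(Severe) + 0.23·t(Critical) + 0.24·t(Mild)
Solving: t(Severe) = 3.7442, t(Critical) = 3.9294, t(Mild) = 3.7366.
Expected weeks from Critical to Healthy: 3.9294.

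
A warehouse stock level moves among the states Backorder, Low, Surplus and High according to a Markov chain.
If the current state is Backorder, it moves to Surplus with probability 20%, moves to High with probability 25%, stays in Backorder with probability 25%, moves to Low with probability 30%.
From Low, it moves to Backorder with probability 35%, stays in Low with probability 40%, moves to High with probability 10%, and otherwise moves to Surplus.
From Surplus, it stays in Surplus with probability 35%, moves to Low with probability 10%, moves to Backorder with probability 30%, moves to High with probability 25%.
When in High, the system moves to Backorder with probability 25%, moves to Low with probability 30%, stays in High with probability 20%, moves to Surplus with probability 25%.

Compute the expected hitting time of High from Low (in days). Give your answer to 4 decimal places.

Let t(s) be the expected number of days to first reach High from state s, with t(High) = 0. Conditioning on the first day:
t(Backorder) = 1 + 0.25·t(Backorder) + 0.3·t(Low) + 0.2·t(Surplus)
t(Low) = 1 + 0.35·t(Backorder) + 0.4·t(Low) + 0.15·t(Surplus)
t(Surplus) = 1 + 0.3·t(Backorder) + 0.1·t(Low) + 0.35·t(Surplus)
Solving: t(Backorder) = 4.8243, t(Low) = 5.6390, t(Surplus) = 4.6326.
Expected days from Low to High: 5.6390.

5.6390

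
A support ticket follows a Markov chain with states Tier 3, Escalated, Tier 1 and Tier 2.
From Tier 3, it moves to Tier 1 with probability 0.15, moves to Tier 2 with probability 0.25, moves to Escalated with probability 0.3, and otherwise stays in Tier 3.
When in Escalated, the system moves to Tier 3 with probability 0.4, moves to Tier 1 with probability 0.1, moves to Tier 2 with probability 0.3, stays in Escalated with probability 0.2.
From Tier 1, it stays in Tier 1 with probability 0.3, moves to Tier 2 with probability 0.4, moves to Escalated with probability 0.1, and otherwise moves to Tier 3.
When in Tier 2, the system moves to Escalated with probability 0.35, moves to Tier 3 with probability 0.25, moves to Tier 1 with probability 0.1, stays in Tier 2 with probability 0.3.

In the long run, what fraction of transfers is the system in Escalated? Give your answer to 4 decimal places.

Let the stationary distribution be π with π = πP and π_1 + π_2 + π_3 + π_4 = 1.
π_1 = 0.3·π_1 + 0.4·π_2 + 0.2·π_3 + 0.25·π_4
π_2 = 0.3·π_1 + 0.2·π_2 + 0.1·π_3 + 0.35·π_4
π_3 = 0.15·π_1 + 0.1·π_2 + 0.3·π_3 + 0.1·π_4
Solving with the normalization constraint gives π = (0.2967, 0.2602, 0.1435, 0.2995).
So the stationary probability of Escalated is 0.2602.

0.2602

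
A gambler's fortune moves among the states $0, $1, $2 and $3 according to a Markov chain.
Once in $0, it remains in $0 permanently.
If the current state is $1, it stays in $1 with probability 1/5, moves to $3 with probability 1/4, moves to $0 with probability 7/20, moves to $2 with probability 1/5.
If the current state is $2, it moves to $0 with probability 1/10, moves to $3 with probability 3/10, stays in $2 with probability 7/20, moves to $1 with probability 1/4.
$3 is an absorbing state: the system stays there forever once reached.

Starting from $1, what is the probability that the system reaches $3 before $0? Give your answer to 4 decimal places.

Let h(s) be the probability of absorption at $3 starting from transient state s. Then h($3) = 1 and h($0) = 0. By first-step analysis:
h($1) = 0.35·0 + 0.2·h($1) + 0.2·h($2) + 0.25·1
h($2) = 0.1·0 + 0.25·h($1) + 0.35·h($2) + 0.3·1
Solving: h($1) = 0.4734, h($2) = 0.6436.
Starting from $1, the probability is 0.4734.

0.4734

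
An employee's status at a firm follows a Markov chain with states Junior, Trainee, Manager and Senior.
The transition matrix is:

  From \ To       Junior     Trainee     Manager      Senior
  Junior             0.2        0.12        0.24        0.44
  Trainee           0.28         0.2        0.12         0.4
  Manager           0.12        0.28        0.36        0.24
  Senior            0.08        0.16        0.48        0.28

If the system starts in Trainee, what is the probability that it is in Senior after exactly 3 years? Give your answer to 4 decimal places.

0.3128

Propagate the distribution vector 3 years from Trainee.
After 0 years: (0.0000, 1.0000, 0.0000, 0.0000)
After 1 year: (0.2800, 0.2000, 0.1200, 0.4000)
After 2 years: (0.1584, 0.1712, 0.3264, 0.3440)
After 3 years: (0.1463, 0.1997, 0.3412, 0.3128)
P(in Senior after 3 years) = 0.3128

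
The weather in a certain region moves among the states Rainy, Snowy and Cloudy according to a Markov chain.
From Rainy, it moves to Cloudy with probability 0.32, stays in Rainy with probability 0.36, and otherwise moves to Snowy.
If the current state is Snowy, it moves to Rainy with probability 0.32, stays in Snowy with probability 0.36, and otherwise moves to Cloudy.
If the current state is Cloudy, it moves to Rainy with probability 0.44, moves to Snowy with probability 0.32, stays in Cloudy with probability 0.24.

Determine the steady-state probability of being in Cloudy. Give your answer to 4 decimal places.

0.2963

Let the stationary distribution be π with π = πP and π_1 + π_2 + π_3 = 1.
π_1 = 0.36·π_1 + 0.32·π_2 + 0.44·π_3
π_2 = 0.32·π_1 + 0.36·π_2 + 0.32·π_3
Solving with the normalization constraint gives π = (0.3704, 0.3333, 0.2963).
So the stationary probability of Cloudy is 0.2963.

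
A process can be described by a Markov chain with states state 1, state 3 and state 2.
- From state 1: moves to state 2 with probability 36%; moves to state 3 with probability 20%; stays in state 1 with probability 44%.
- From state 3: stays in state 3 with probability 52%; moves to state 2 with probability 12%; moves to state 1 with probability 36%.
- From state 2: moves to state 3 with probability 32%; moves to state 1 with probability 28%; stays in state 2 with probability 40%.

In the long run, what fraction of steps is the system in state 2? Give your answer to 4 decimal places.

Let the stationary distribution be π with π = πP and π_1 + π_2 + π_3 = 1.
π_1 = 0.44·π_1 + 0.36·π_2 + 0.28·π_3
π_2 = 0.2·π_1 + 0.52·π_2 + 0.32·π_3
Solving with the normalization constraint gives π = (0.3662, 0.3451, 0.2887).
So the stationary probability of state 2 is 0.2887.

0.2887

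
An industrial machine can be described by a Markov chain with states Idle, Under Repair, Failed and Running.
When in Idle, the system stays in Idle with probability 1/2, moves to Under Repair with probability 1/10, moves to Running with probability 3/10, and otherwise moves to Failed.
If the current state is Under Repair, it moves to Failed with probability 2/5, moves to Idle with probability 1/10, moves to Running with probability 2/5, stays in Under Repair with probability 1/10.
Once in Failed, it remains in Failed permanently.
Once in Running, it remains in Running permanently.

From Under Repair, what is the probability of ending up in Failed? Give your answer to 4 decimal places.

Let h(s) be the probability of absorption at Failed starting from transient state s. Then h(Failed) = 1 and h(Running) = 0. By first-step analysis:
h(Idle) = 0.5·h(Idle) + 0.1·h(Under Repair) + 0.1·1 + 0.3·0
h(Under Repair) = 0.1·h(Idle) + 0.1·h(Under Repair) + 0.4·1 + 0.4·0
Solving: h(Idle) = 0.2955, h(Under Repair) = 0.4773.
Starting from Under Repair, the probability is 0.4773.

0.4773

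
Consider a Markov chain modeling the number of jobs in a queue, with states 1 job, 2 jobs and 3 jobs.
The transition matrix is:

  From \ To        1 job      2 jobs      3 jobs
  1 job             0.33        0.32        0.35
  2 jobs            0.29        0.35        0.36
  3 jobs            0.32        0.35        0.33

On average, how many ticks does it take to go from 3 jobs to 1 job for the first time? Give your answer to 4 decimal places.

3.2310

Let t(s) be the expected number of ticks to first reach 1 job from state s, with t(1 job) = 0. Conditioning on the first tick:
t(2 jobs) = 1 + 0.35·t(2 jobs) + 0.36·t(3 jobs)
t(3 jobs) = 1 + 0.35·t(2 jobs) + 0.33·t(3 jobs)
Solving: t(2 jobs) = 3.3279, t(3 jobs) = 3.2310.
Expected ticks from 3 jobs to 1 job: 3.2310.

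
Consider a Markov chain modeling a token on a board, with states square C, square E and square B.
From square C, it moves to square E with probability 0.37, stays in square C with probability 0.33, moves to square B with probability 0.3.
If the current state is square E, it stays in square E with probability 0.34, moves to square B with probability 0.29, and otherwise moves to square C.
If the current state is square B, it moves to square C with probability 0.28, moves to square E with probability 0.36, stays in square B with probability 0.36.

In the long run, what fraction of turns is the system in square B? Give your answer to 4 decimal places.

Let the stationary distribution be π with π = πP and π_1 + π_2 + π_3 = 1.
π_1 = 0.33·π_1 + 0.37·π_2 + 0.28·π_3
π_2 = 0.37·π_1 + 0.34·π_2 + 0.36·π_3
Solving with the normalization constraint gives π = (0.3285, 0.3562, 0.3154).
So the stationary probability of square B is 0.3154.

0.3154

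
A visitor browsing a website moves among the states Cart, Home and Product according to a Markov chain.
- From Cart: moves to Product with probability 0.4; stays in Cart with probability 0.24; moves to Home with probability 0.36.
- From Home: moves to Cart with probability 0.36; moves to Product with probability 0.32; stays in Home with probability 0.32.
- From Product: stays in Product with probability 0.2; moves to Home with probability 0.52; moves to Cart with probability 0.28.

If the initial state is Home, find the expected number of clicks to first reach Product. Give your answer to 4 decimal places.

2.8926

Let t(s) be the expected number of clicks to first reach Product from state s, with t(Product) = 0. Conditioning on the first click:
t(Cart) = 1 + 0.24·t(Cart) + 0.36·t(Home)
t(Home) = 1 + 0.36·t(Cart) + 0.32·t(Home)
Solving: t(Cart) = 2.6860, t(Home) = 2.8926.
Expected clicks from Home to Product: 2.8926.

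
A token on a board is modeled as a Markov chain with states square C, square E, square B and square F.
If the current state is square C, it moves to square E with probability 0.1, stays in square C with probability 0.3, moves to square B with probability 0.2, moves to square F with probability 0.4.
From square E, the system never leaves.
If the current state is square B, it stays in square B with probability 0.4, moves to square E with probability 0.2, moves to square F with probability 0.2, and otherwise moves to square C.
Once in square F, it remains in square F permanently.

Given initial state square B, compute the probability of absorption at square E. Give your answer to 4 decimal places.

Let h(s) be the probability of absorption at square E starting from transient state s. Then h(square E) = 1 and h(square F) = 0. By first-step analysis:
h(square C) = 0.3·h(square C) + 0.1·1 + 0.2·h(square B) + 0.4·0
h(square B) = 0.2·h(square C) + 0.2·1 + 0.4·h(square B) + 0.2·0
Solving: h(square C) = 0.2632, h(square B) = 0.4211.
Starting from square B, the probability is 0.4211.

0.4211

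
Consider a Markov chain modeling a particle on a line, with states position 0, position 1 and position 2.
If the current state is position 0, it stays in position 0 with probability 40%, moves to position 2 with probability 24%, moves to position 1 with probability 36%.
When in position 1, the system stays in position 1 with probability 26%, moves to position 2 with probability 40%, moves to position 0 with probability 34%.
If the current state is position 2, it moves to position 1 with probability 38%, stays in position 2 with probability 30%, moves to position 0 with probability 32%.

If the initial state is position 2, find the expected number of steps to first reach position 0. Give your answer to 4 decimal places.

3.0601

Let t(s) be the expected number of steps to first reach position 0 from state s, with t(position 0) = 0. Conditioning on the first step:
t(position 1) = 1 + 0.26·t(position 1) + 0.4·t(position 2)
t(position 2) = 1 + 0.38·t(position 1) + 0.3·t(position 2)
Solving: t(position 1) = 3.0055, t(position 2) = 3.0601.
Expected steps from position 2 to position 0: 3.0601.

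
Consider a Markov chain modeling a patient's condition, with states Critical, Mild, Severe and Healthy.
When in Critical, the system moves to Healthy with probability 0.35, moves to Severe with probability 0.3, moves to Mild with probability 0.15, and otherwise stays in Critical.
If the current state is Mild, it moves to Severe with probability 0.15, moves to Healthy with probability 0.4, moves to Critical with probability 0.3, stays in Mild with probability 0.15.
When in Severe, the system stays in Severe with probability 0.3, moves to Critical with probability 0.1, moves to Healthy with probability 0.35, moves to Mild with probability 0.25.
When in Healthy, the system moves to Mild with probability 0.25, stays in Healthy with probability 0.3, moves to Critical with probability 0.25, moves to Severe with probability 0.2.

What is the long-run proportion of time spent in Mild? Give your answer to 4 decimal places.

Let the stationary distribution be π with π = πP and π_1 + π_2 + π_3 + π_4 = 1.
π_1 = 0.2·π_1 + 0.3·π_2 + 0.1·π_3 + 0.25·π_4
π_2 = 0.15·π_1 + 0.15·π_2 + 0.25·π_3 + 0.25·π_4
π_3 = 0.3·π_1 + 0.15·π_2 + 0.3·π_3 + 0.2·π_4
Solving with the normalization constraint gives π = (0.2145, 0.2078, 0.2345, 0.3432).
So the stationary probability of Mild is 0.2078.

0.2078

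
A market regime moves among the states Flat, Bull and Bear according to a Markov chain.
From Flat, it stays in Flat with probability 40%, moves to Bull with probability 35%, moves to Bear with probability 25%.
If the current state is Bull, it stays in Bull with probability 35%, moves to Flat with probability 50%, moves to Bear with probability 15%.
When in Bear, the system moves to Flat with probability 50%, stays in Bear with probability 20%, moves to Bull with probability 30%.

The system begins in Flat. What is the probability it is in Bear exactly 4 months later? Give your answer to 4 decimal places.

0.2057

Propagate the distribution vector 4 months from Flat.
After 0 months: (1.0000, 0.0000, 0.0000)
After 1 month: (0.4000, 0.3500, 0.2500)
After 2 months: (0.4600, 0.3375, 0.2025)
After 3 months: (0.4540, 0.3399, 0.2061)
After 4 months: (0.4546, 0.3397, 0.2057)
P(in Bear after 4 months) = 0.2057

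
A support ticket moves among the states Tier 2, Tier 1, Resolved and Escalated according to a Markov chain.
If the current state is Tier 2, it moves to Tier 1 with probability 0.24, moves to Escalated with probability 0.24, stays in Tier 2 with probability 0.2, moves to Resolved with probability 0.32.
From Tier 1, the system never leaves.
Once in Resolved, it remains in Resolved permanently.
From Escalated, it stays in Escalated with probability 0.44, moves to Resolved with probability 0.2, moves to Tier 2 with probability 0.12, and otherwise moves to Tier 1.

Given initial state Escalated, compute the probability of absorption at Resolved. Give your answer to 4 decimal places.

Let h(s) be the probability of absorption at Resolved starting from transient state s. Then h(Resolved) = 1 and h(Tier 1) = 0. By first-step analysis:
h(Tier 2) = 0.2·h(Tier 2) + 0.24·0 + 0.32·1 + 0.24·h(Escalated)
h(Escalated) = 0.12·h(Tier 2) + 0.24·0 + 0.2·1 + 0.44·h(Escalated)
Solving: h(Tier 2) = 0.5420, h(Escalated) = 0.4733.
Starting from Escalated, the probability is 0.4733.

0.4733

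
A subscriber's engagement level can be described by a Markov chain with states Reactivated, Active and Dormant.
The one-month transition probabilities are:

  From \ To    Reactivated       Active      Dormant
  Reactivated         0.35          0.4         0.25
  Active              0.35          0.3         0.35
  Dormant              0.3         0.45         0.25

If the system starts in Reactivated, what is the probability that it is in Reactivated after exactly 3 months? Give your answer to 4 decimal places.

0.3355

Propagate the distribution vector 3 months from Reactivated.
After 0 months: (1.0000, 0.0000, 0.0000)
After 1 month: (0.3500, 0.4000, 0.2500)
After 2 months: (0.3375, 0.3725, 0.2900)
After 3 months: (0.3355, 0.3773, 0.2873)
P(in Reactivated after 3 months) = 0.3355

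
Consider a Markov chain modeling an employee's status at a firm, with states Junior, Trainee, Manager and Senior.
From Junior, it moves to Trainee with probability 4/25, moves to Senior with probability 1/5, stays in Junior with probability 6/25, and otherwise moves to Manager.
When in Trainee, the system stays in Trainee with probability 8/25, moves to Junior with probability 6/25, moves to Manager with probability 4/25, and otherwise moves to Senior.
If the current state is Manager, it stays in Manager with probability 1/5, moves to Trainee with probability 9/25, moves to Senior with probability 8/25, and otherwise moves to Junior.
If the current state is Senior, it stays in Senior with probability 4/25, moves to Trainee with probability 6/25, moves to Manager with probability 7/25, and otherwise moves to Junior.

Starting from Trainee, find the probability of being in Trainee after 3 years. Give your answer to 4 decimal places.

Propagate the distribution vector 3 years from Trainee.
After 0 years: (0.0000, 1.0000, 0.0000, 0.0000)
After 1 year: (0.2400, 0.3200, 0.1600, 0.2800)
After 2 years: (0.2432, 0.2656, 0.2576, 0.2336)
After 3 years: (0.2278, 0.2727, 0.2567, 0.2428)
P(in Trainee after 3 years) = 0.2727

0.2727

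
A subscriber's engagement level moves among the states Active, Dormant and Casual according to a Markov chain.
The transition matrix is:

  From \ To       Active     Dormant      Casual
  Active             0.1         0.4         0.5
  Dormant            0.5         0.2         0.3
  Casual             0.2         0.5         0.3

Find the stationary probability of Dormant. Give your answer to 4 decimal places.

Let the stationary distribution be π with π = πP and π_1 + π_2 + π_3 = 1.
π_1 = 0.1·π_1 + 0.5·π_2 + 0.2·π_3
π_2 = 0.4·π_1 + 0.2·π_2 + 0.5·π_3
Solving with the normalization constraint gives π = (0.2808, 0.3630, 0.3562).
So the stationary probability of Dormant is 0.3630.

0.3630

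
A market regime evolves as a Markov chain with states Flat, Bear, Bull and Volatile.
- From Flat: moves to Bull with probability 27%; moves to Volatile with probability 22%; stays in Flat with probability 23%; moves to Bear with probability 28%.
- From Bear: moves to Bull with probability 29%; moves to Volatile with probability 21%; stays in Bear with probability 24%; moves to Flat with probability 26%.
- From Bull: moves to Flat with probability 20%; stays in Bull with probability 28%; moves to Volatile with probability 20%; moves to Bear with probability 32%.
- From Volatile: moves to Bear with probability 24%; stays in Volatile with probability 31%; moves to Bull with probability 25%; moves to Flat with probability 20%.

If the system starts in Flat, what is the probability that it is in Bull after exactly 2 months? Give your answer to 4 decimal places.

0.2739

Propagate the distribution vector 2 months from Flat.
After 0 months: (1.0000, 0.0000, 0.0000, 0.0000)
After 1 month: (0.2300, 0.2800, 0.2700, 0.2200)
After 2 months: (0.2237, 0.2708, 0.2739, 0.2316)
P(in Bull after 2 months) = 0.2739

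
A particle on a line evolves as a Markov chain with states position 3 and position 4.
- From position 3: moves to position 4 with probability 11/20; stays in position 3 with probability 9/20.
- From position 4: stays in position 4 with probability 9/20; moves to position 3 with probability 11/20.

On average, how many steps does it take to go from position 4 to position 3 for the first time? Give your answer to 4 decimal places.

1.8182

Let t(s) be the expected number of steps to first reach position 3 from state s, with t(position 3) = 0. Conditioning on the first step:
t(position 4) = 1 + 0.45·t(position 4)
Solving: t(position 4) = 1.8182.
Expected steps from position 4 to position 3: 1.8182.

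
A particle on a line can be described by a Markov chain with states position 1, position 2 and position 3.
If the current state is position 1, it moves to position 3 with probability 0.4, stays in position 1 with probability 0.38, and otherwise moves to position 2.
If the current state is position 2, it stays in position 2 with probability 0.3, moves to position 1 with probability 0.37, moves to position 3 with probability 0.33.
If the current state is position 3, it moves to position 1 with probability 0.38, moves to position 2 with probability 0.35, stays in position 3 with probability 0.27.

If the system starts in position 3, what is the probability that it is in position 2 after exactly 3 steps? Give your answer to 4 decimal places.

0.2869

Propagate the distribution vector 3 steps from position 3.
After 0 steps: (0.0000, 0.0000, 1.0000)
After 1 step: (0.3800, 0.3500, 0.2700)
After 2 steps: (0.3765, 0.2831, 0.3404)
After 3 steps: (0.3772, 0.2869, 0.3359)
P(in position 2 after 3 steps) = 0.2869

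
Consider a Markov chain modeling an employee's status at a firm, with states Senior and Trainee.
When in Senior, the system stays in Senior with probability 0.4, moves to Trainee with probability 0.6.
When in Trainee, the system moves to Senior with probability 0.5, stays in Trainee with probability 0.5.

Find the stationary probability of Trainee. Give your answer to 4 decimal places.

0.5455

Let the stationary distribution be π with π = πP and π_1 + π_2 = 1.
π_1 = 0.4·π_1 + 0.5·π_2
Solving with the normalization constraint gives π = (0.4545, 0.5455).
So the stationary probability of Trainee is 0.5455.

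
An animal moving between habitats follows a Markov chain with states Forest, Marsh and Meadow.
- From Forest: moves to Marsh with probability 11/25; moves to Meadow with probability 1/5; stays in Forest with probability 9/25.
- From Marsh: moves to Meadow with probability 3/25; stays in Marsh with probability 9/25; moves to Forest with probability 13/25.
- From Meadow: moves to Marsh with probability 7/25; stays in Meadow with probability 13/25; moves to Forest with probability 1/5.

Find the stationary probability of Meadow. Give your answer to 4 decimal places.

Let the stationary distribution be π with π = πP and π_1 + π_2 + π_3 = 1.
π_1 = 0.36·π_1 + 0.52·π_2 + 0.2·π_3
π_2 = 0.44·π_1 + 0.36·π_2 + 0.28·π_3
Solving with the normalization constraint gives π = (0.3792, 0.3703, 0.2506).
So the stationary probability of Meadow is 0.2506.

0.2506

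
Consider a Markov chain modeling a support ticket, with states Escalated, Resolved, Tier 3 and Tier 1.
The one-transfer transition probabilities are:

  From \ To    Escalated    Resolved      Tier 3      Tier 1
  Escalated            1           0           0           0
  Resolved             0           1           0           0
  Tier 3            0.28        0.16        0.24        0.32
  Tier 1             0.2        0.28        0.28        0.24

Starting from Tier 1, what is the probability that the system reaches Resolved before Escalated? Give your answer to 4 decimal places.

0.5279

Let h(s) be the probability of absorption at Resolved starting from transient state s. Then h(Resolved) = 1 and h(Escalated) = 0. By first-step analysis:
h(Tier 3) = 0.28·0 + 0.16·1 + 0.24·h(Tier 3) + 0.32·h(Tier 1)
h(Tier 1) = 0.2·0 + 0.28·1 + 0.28·h(Tier 3) + 0.24·h(Tier 1)
Solving: h(Tier 3) = 0.4328, h(Tier 1) = 0.5279.
Starting from Tier 1, the probability is 0.5279.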